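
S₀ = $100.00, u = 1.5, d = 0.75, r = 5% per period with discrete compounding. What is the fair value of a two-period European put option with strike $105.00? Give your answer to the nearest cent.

$15.92

Risk-neutral probability p = (1 + 0.05 − 0.75)/(1.5 − 0.75) = 0.3000/0.7500 = 0.4000
Terminal stock prices: S_uu = 225, S_ud = 112.5, S_dd = 56.25
Terminal payoffs (K − S): max(-120, 0) = 0, max(-7.5, 0) = 0, max(48.75, 0) = 48.75
Node u (S = 150): V_u = 1/1.05·[0.4000·0.0000 + 0.6000·0.0000] = 0.0000
Node d (S = 75): V_d = 1/1.05·[0.4000·0.0000 + 0.6000·48.7500] = 27.8571
Node 0 (S = 100): V_0 = 1/1.05·[0.4000·0.0000 + 0.6000·27.8571] = 15.9184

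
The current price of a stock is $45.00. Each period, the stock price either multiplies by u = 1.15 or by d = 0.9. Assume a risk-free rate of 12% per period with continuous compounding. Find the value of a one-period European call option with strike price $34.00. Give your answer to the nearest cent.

Risk-neutral probability p = (e^0.12 − 0.9)/(1.15 − 0.9) = 0.2275/0.2500 = 0.9100
Terminal stock prices: S_u = 51.75, S_d = 40.5
Terminal payoffs (S − K): max(17.75, 0) = 17.75, max(6.5, 0) = 6.5
Node 0 (S = 45): V_0 = e^(−0.12)·[0.9100·17.7500 + 0.0900·6.5000] = 14.8447

$14.84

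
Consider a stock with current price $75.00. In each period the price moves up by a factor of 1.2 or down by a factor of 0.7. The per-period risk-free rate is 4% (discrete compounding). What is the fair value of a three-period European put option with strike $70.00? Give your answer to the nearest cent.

$6.10

Risk-neutral probability p = (1 + 0.04 − 0.7)/(1.2 − 0.7) = 0.3400/0.5000 = 0.6800
Terminal stock prices: S_uuu = 129.6, S_uud = 75.6, S_udd = 44.1, S_ddd = 25.72
Terminal payoffs (K − S): max(-59.6, 0) = 0, max(-5.6, 0) = 0, max(25.9, 0) = 25.9, max(44.28, 0) = 44.28
Node uu (S = 108): V_uu = 1/1.04·[0.6800·0.0000 + 0.3200·0.0000] = 0.0000
Node ud (S = 63): V_ud = 1/1.04·[0.6800·0.0000 + 0.3200·25.9000] = 7.9692
Node dd (S = 36.75): V_dd = 1/1.04·[0.6800·25.9000 + 0.3200·44.2750] = 30.5577
Node u (S = 90): V_u = 1/1.04·[0.6800·0.0000 + 0.3200·7.9692] = 2.4521
Node d (S = 52.5): V_d = 1/1.04·[0.6800·7.9692 + 0.3200·30.5577] = 14.6130
Node 0 (S = 75): V_0 = 1/1.04·[0.6800·2.4521 + 0.3200·14.6130] = 6.0996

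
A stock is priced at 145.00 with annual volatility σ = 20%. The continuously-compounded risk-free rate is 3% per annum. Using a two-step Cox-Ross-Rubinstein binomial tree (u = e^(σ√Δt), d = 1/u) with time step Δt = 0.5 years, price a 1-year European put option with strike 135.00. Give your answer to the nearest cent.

CRR parameters: u = e^(σ√Δt) = e^(0.2·√0.5) = 1.1519, d = 1/u = 0.8681
Per-period rate: rΔt = 0.03·0.5 = 0.015, so R = e^0.015 = 1.0151
Risk-neutral probability p = (e^0.015 − 0.8681)/(1.1519 − 0.8681) = 0.1470/0.2838 = 0.5180
Terminal stock prices: S_uu = 192.4, S_ud = 145, S_dd = 109.3
Terminal payoffs (K − S): max(-57.4, 0) = 0, max(-10, 0) = 0, max(25.72, 0) = 25.72
Node u (S = 167): V_u = e^(−0.015)·[0.5180·0.0000 + 0.4820·0.0000] = 0.0000
Node d (S = 125.9): V_d = e^(−0.015)·[0.5180·0.0000 + 0.4820·25.7224] = 12.2147
Node 0 (S = 145): V_0 = e^(−0.015)·[0.5180·0.0000 + 0.4820·12.2147] = 5.8003

5.80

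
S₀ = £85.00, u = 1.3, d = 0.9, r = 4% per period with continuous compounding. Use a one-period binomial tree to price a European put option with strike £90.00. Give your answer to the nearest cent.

£8.40

Risk-neutral probability p = (e^0.04 − 0.9)/(1.3 − 0.9) = 0.1408/0.4000 = 0.3520
Terminal stock prices: S_u = 110.5, S_d = 76.5
Terminal payoffs (K − S): max(-20.5, 0) = 0, max(13.5, 0) = 13.5
Node 0 (S = 85): V_0 = e^(−0.04)·[0.3520·0.0000 + 0.6480·13.5000] = 8.4046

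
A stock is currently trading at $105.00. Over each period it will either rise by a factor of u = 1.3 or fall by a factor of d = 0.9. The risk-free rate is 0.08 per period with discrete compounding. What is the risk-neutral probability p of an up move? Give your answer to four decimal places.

Risk-neutral probability p = (1 + 0.08 − 0.9)/(1.3 − 0.9) = 0.1800/0.4000 = 0.4500

p = 0.4500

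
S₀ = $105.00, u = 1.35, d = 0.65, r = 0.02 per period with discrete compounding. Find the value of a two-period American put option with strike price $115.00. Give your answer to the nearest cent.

Risk-neutral probability p = (1 + 0.02 − 0.65)/(1.35 − 0.65) = 0.3700/0.7000 = 0.5286
Terminal stock prices: S_uu = 191.4, S_ud = 92.14, S_dd = 44.36
Terminal payoffs (K − S): max(-76.36, 0) = 0, max(22.86, 0) = 22.86, max(70.64, 0) = 70.64
Node u (S = 141.8): continuation = 1/1.02·[0.5286·0.0000 + 0.4714·22.8625] = 10.5667; exercise value = 0.0000 ≤ continuation, so V_u = 10.5667
Node d (S = 68.25): continuation = 1/1.02·[0.5286·22.8625 + 0.4714·70.6375] = 44.4951; exercise value = 46.7500 > continuation, so V_d = 46.7500 (exercise)
Node 0 (S = 105): continuation = 1/1.02·[0.5286·10.5667 + 0.4714·46.7500] = 27.0829; exercise value = 10.0000 ≤ continuation, so V_0 = 27.0829

$27.08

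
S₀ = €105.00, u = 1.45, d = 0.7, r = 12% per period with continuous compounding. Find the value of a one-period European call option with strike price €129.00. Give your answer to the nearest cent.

€11.75

Risk-neutral probability p = (e^0.12 − 0.7)/(1.45 − 0.7) = 0.4275/0.7500 = 0.5700
Terminal stock prices: S_u = 152.2, S_d = 73.5
Terminal payoffs (S − K): max(23.25, 0) = 23.25, max(-55.5, 0) = 0
Node 0 (S = 105): V_0 = e^(−0.12)·[0.5700·23.2500 + 0.4300·0.0000] = 11.7538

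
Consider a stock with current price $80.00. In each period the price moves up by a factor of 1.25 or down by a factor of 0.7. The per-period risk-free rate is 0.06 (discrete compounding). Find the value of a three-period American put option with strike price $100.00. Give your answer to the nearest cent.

Risk-neutral probability p = (1 + 0.06 − 0.7)/(1.25 − 0.7) = 0.3600/0.5500 = 0.6545
Terminal stock prices: S_uuu = 156.2, S_uud = 87.5, S_udd = 49, S_ddd = 27.44
Terminal payoffs (K − S): max(-56.25, 0) = 0, max(12.5, 0) = 12.5, max(51, 0) = 51, max(72.56, 0) = 72.56
Node uu (S = 125): continuation = 1/1.06·[0.6545·0.0000 + 0.3455·12.5000] = 4.0738; exercise value = 0.0000 ≤ continuation, so V_uu = 4.0738
Node ud (S = 70): continuation = 1/1.06·[0.6545·12.5000 + 0.3455·51.0000] = 24.3396; exercise value = 30.0000 > continuation, so V_ud = 30.0000 (exercise)
Node dd (S = 39.2): continuation = 1/1.06·[0.6545·51.0000 + 0.3455·72.5600] = 55.1396; exercise value = 60.8000 > continuation, so V_dd = 60.8000 (exercise)
Node u (S = 100): continuation = 1/1.06·[0.6545·4.0738 + 0.3455·30.0000] = 12.2925; exercise value = 0.0000 ≤ continuation, so V_u = 12.2925
Node d (S = 56): continuation = 1/1.06·[0.6545·30.0000 + 0.3455·60.8000] = 38.3396; exercise value = 44.0000 > continuation, so V_d = 44.0000 (exercise)
Node 0 (S = 80): continuation = 1/1.06·[0.6545·12.2925 + 0.3455·44.0000] = 21.9302; exercise value = 20.0000 ≤ continuation, so V_0 = 21.9302

$21.93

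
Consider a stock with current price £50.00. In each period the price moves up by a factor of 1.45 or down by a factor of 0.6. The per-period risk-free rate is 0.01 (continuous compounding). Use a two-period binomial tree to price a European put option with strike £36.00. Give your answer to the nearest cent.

Risk-neutral probability p = (e^0.01 − 0.6)/(1.45 − 0.6) = 0.4101/0.8500 = 0.4824
Terminal stock prices: S_uu = 105.1, S_ud = 43.5, S_dd = 18
Terminal payoffs (K − S): max(-69.12, 0) = 0, max(-7.5, 0) = 0, max(18, 0) = 18
Node u (S = 72.5): V_u = e^(−0.01)·[0.4824·0.0000 + 0.5176·0.0000] = 0.0000
Node d (S = 30): V_d = e^(−0.01)·[0.4824·0.0000 + 0.5176·18.0000] = 9.2239
Node 0 (S = 50): V_0 = e^(−0.01)·[0.4824·0.0000 + 0.5176·9.2239] = 4.7267

£4.73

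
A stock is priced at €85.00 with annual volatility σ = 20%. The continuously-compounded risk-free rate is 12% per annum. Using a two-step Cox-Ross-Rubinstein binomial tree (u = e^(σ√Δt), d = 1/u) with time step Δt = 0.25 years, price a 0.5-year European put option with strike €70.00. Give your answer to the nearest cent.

CRR parameters: u = e^(σ√Δt) = e^(0.2·√0.25) = 1.1052, d = 1/u = 0.9048
Per-period rate: rΔt = 0.12·0.25 = 0.03, so R = e^0.03 = 1.0305
Risk-neutral probability p = (e^0.03 − 0.9048)/(1.1052 − 0.9048) = 0.1256/0.2003 = 0.6270
Terminal stock prices: S_uu = 103.8, S_ud = 85, S_dd = 69.59
Terminal payoffs (K − S): max(-33.82, 0) = 0, max(-15, 0) = 0, max(0.4079, 0) = 0.4079
Node u (S = 93.94): V_u = e^(−0.03)·[0.6270·0.0000 + 0.3730·0.0000] = 0.0000
Node d (S = 76.91): V_d = e^(−0.03)·[0.6270·0.0000 + 0.3730·0.4079] = 0.1476
Node 0 (S = 85): V_0 = e^(−0.03)·[0.6270·0.0000 + 0.3730·0.1476] = 0.0534

€0.05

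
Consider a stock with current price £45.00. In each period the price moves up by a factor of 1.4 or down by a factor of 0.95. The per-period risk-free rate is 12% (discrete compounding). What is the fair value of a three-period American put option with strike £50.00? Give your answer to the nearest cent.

Risk-neutral probability p = (1 + 0.12 − 0.95)/(1.4 − 0.95) = 0.1700/0.4500 = 0.3778
Terminal stock prices: S_uuu = 123.5, S_uud = 83.79, S_udd = 56.86, S_ddd = 38.58
Terminal payoffs (K − S): max(-73.48, 0) = 0, max(-33.79, 0) = 0, max(-6.857, 0) = 0, max(11.42, 0) = 11.42
Node uu (S = 88.2): continuation = 1/1.12·[0.3778·0.0000 + 0.6222·0.0000] = 0.0000; exercise value = 0.0000 ≤ continuation, so V_uu = 0.0000
Node ud (S = 59.85): continuation = 1/1.12·[0.3778·0.0000 + 0.6222·0.0000] = 0.0000; exercise value = 0.0000 ≤ continuation, so V_ud = 0.0000
Node dd (S = 40.61): continuation = 1/1.12·[0.3778·0.0000 + 0.6222·11.4181] = 6.3434; exercise value = 9.3875 > continuation, so V_dd = 9.3875 (exercise)
Node u (S = 63): continuation = 1/1.12·[0.3778·0.0000 + 0.6222·0.0000] = 0.0000; exercise value = 0.0000 ≤ continuation, so V_u = 0.0000
Node d (S = 42.75): continuation = 1/1.12·[0.3778·0.0000 + 0.6222·9.3875] = 5.2153; exercise value = 7.2500 > continuation, so V_d = 7.2500 (exercise)
Node 0 (S = 45): continuation = 1/1.12·[0.3778·0.0000 + 0.6222·7.2500] = 4.0278; exercise value = 5.0000 > continuation, so V_0 = 5.0000 (exercise)

£5.00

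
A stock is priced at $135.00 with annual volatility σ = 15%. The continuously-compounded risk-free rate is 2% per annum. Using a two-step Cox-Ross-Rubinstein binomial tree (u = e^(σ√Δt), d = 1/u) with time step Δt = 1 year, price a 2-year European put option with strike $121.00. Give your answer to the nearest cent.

CRR parameters: u = e^(σ√Δt) = e^(0.15·√1) = 1.1618, d = 1/u = 0.8607
Per-period rate: rΔt = 0.02·1 = 0.02, so R = e^0.02 = 1.0202
Risk-neutral probability p = (e^0.02 − 0.8607)/(1.1618 − 0.8607) = 0.1595/0.3011 = 0.5297
Terminal stock prices: S_uu = 182.2, S_ud = 135, S_dd = 100
Terminal payoffs (K − S): max(-61.23, 0) = 0, max(-14, 0) = 0, max(20.99, 0) = 20.99
Node u (S = 156.8): V_u = e^(−0.02)·[0.5297·0.0000 + 0.4703·0.0000] = 0.0000
Node d (S = 116.2): V_d = e^(−0.02)·[0.5297·0.0000 + 0.4703·20.9895] = 9.6768
Node 0 (S = 135): V_0 = e^(−0.02)·[0.5297·0.0000 + 0.4703·9.6768] = 4.4613

$4.46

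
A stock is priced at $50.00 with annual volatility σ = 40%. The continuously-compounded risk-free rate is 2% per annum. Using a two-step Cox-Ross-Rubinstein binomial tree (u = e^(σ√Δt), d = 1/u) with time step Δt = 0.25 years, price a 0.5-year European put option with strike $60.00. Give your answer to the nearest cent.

$12.49

CRR parameters: u = e^(σ√Δt) = e^(0.4·√0.25) = 1.2214, d = 1/u = 0.8187
Per-period rate: rΔt = 0.02·0.25 = 0.005, so R = e^0.005 = 1.0050
Risk-neutral probability p = (e^0.005 − 0.8187)/(1.2214 − 0.8187) = 0.1863/0.4027 = 0.4626
Terminal stock prices: S_uu = 74.59, S_ud = 50, S_dd = 33.52
Terminal payoffs (K − S): max(-14.59, 0) = 0, max(10, 0) = 10, max(26.48, 0) = 26.48
Node u (S = 61.07): V_u = e^(−0.005)·[0.4626·0.0000 + 0.5374·10.0000] = 5.3471
Node d (S = 40.94): V_d = e^(−0.005)·[0.4626·10.0000 + 0.5374·26.4840] = 18.7642
Node 0 (S = 50): V_0 = e^(−0.005)·[0.4626·5.3471 + 0.5374·18.7642] = 12.4946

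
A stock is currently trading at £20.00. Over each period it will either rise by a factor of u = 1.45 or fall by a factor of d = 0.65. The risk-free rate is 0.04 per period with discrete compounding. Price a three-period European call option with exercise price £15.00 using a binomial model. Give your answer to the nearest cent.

£8.74

Risk-neutral probability p = (1 + 0.04 − 0.65)/(1.45 − 0.65) = 0.3900/0.8000 = 0.4875
Terminal stock prices: S_uuu = 60.97, S_uud = 27.33, S_udd = 12.25, S_ddd = 5.492
Terminal payoffs (S − K): max(45.97, 0) = 45.97, max(12.33, 0) = 12.33, max(-2.747, 0) = 0, max(-9.508, 0) = 0
Node uu (S = 42.05): V_uu = 1/1.04·[0.4875·45.9725 + 0.5125·12.3325] = 27.6269
Node ud (S = 18.85): V_ud = 1/1.04·[0.4875·12.3325 + 0.5125·0.0000] = 5.7809
Node dd (S = 8.45): V_dd = 1/1.04·[0.4875·0.0000 + 0.5125·0.0000] = 0.0000
Node u (S = 29): V_u = 1/1.04·[0.4875·27.6269 + 0.5125·5.7809] = 15.7989
Node d (S = 13): V_d = 1/1.04·[0.4875·5.7809 + 0.5125·0.0000] = 2.7098
Node 0 (S = 20): V_0 = 1/1.04·[0.4875·15.7989 + 0.5125·2.7098] = 8.7411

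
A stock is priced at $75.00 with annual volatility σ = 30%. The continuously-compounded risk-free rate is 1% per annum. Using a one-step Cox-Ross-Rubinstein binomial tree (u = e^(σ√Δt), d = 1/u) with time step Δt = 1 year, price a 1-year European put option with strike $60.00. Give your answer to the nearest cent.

$2.45

CRR parameters: u = e^(σ√Δt) = e^(0.3·√1) = 1.3499, d = 1/u = 0.7408
Per-period rate: rΔt = 0.01·1 = 0.01, so R = e^0.01 = 1.0101
Risk-neutral probability p = (e^0.01 − 0.7408)/(1.3499 − 0.7408) = 0.2692/0.6090 = 0.4421
Terminal stock prices: S_u = 101.2, S_d = 55.56
Terminal payoffs (K − S): max(-41.24, 0) = 0, max(4.439, 0) = 4.439
Node 0 (S = 75): V_0 = e^(−0.01)·[0.4421·0.0000 + 0.5579·4.4386] = 2.4519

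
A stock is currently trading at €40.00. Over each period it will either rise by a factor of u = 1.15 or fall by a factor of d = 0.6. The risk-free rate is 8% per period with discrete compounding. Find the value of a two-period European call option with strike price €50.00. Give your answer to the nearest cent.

Risk-neutral probability p = (1 + 0.08 − 0.6)/(1.15 − 0.6) = 0.4800/0.5500 = 0.8727
Terminal stock prices: S_uu = 52.9, S_ud = 27.6, S_dd = 14.4
Terminal payoffs (S − K): max(2.9, 0) = 2.9, max(-22.4, 0) = 0, max(-35.6, 0) = 0
Node u (S = 46): V_u = 1/1.08·[0.8727·2.9000 + 0.1273·0.0000] = 2.3434
Node d (S = 24): V_d = 1/1.08·[0.8727·0.0000 + 0.1273·0.0000] = 0.0000
Node 0 (S = 40): V_0 = 1/1.08·[0.8727·2.3434 + 0.1273·0.0000] = 1.8937

€1.89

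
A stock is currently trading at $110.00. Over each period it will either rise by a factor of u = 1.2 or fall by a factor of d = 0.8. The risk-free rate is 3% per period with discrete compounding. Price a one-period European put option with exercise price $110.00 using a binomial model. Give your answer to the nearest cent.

Risk-neutral probability p = (1 + 0.03 − 0.8)/(1.2 − 0.8) = 0.2300/0.4000 = 0.5750
Terminal stock prices: S_u = 132, S_d = 88
Terminal payoffs (K − S): max(-22, 0) = 0, max(22, 0) = 22
Node 0 (S = 110): V_0 = 1/1.03·[0.5750·0.0000 + 0.4250·22.0000] = 9.0777

$9.08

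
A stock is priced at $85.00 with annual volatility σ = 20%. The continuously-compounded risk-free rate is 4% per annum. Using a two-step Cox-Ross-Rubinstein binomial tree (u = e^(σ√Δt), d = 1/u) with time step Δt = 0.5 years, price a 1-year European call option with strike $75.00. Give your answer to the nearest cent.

CRR parameters: u = e^(σ√Δt) = e^(0.2·√0.5) = 1.1519, d = 1/u = 0.8681
Per-period rate: rΔt = 0.04·0.5 = 0.02, so R = e^0.02 = 1.0202
Risk-neutral probability p = (e^0.02 − 0.8681)/(1.1519 − 0.8681) = 0.1521/0.2838 = 0.5359
Terminal stock prices: S_uu = 112.8, S_ud = 85, S_dd = 64.06
Terminal payoffs (S − K): max(37.79, 0) = 37.79, max(10, 0) = 10, max(-10.94, 0) = 0
Node u (S = 97.91): V_u = e^(−0.02)·[0.5359·37.7862 + 0.4641·10.0000] = 24.3974
Node d (S = 73.79): V_d = e^(−0.02)·[0.5359·10.0000 + 0.4641·0.0000] = 5.2528
Node 0 (S = 85): V_0 = e^(−0.02)·[0.5359·24.3974 + 0.4641·5.2528] = 15.2050

$15.21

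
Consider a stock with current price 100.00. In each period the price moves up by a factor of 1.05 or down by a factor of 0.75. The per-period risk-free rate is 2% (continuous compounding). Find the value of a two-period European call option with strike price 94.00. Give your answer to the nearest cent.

Risk-neutral probability p = (e^0.02 − 0.75)/(1.05 − 0.75) = 0.2702/0.3000 = 0.9007
Terminal stock prices: S_uu = 110.2, S_ud = 78.75, S_dd = 56.25
Terminal payoffs (S − K): max(16.25, 0) = 16.25, max(-15.25, 0) = 0, max(-37.75, 0) = 0
Node u (S = 105): V_u = e^(−0.02)·[0.9007·16.2500 + 0.0993·0.0000] = 14.3461
Node d (S = 75): V_d = e^(−0.02)·[0.9007·0.0000 + 0.0993·0.0000] = 0.0000
Node 0 (S = 100): V_0 = e^(−0.02)·[0.9007·14.3461 + 0.0993·0.0000] = 12.6653

12.67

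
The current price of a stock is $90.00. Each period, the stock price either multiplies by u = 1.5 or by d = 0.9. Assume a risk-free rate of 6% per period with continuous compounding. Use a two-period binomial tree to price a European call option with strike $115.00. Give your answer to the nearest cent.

$7.92

Risk-neutral probability p = (e^0.06 − 0.9)/(1.5 − 0.9) = 0.1618/0.6000 = 0.2697
Terminal stock prices: S_uu = 202.5, S_ud = 121.5, S_dd = 72.9
Terminal payoffs (S − K): max(87.5, 0) = 87.5, max(6.5, 0) = 6.5, max(-42.1, 0) = 0
Node u (S = 135): V_u = e^(−0.06)·[0.2697·87.5000 + 0.7303·6.5000] = 26.6971
Node d (S = 81): V_d = e^(−0.06)·[0.2697·6.5000 + 0.7303·0.0000] = 1.6511
Node 0 (S = 90): V_0 = e^(−0.06)·[0.2697·26.6971 + 0.7303·1.6511] = 7.9171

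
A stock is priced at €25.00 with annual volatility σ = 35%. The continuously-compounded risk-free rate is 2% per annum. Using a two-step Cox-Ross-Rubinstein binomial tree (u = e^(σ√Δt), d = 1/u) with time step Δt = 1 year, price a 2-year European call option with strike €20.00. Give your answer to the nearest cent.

€8.06

CRR parameters: u = e^(σ√Δt) = e^(0.35·√1) = 1.4191, d = 1/u = 0.7047
Per-period rate: rΔt = 0.02·1 = 0.02, so R = e^0.02 = 1.0202
Risk-neutral probability p = (e^0.02 − 0.7047)/(1.4191 − 0.7047) = 0.3155/0.7144 = 0.4417
Terminal stock prices: S_uu = 50.34, S_ud = 25, S_dd = 12.41
Terminal payoffs (S − K): max(30.34, 0) = 30.34, max(5, 0) = 5, max(-7.585, 0) = 0
Node u (S = 35.48): V_u = e^(−0.02)·[0.4417·30.3438 + 0.5583·5.0000] = 15.8727
Node d (S = 17.62): V_d = e^(−0.02)·[0.4417·5.0000 + 0.5583·0.0000] = 2.1646
Node 0 (S = 25): V_0 = e^(−0.02)·[0.4417·15.8727 + 0.5583·2.1646] = 8.0562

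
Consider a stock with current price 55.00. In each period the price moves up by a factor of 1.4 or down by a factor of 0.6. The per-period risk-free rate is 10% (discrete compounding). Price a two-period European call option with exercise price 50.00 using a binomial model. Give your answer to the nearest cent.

18.66

Risk-neutral probability p = (1 + 0.1 − 0.6)/(1.4 − 0.6) = 0.5000/0.8000 = 0.6250
Terminal stock prices: S_uu = 107.8, S_ud = 46.2, S_dd = 19.8
Terminal payoffs (S − K): max(57.8, 0) = 57.8, max(-3.8, 0) = 0, max(-30.2, 0) = 0
Node u (S = 77): V_u = 1/1.1·[0.6250·57.8000 + 0.3750·0.0000] = 32.8409
Node d (S = 33): V_d = 1/1.1·[0.6250·0.0000 + 0.3750·0.0000] = 0.0000
Node 0 (S = 55): V_0 = 1/1.1·[0.6250·32.8409 + 0.3750·0.0000] = 18.6596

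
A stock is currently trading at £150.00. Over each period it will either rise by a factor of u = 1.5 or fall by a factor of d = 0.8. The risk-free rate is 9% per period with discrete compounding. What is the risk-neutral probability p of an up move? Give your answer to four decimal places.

p = 0.4143

Risk-neutral probability p = (1 + 0.09 − 0.8)/(1.5 − 0.8) = 0.2900/0.7000 = 0.4143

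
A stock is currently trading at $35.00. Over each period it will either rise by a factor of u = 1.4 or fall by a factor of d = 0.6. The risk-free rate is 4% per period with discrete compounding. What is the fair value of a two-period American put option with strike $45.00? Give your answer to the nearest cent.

$13.95

Risk-neutral probability p = (1 + 0.04 − 0.6)/(1.4 − 0.6) = 0.4400/0.8000 = 0.5500
Terminal stock prices: S_uu = 68.6, S_ud = 29.4, S_dd = 12.6
Terminal payoffs (K − S): max(-23.6, 0) = 0, max(15.6, 0) = 15.6, max(32.4, 0) = 32.4
Node u (S = 49): continuation = 1/1.04·[0.5500·0.0000 + 0.4500·15.6000] = 6.7500; exercise value = 0.0000 ≤ continuation, so V_u = 6.7500
Node d (S = 21): continuation = 1/1.04·[0.5500·15.6000 + 0.4500·32.4000] = 22.2692; exercise value = 24.0000 > continuation, so V_d = 24.0000 (exercise)
Node 0 (S = 35): continuation = 1/1.04·[0.5500·6.7500 + 0.4500·24.0000] = 13.9543; exercise value = 10.0000 ≤ continuation, so V_0 = 13.9543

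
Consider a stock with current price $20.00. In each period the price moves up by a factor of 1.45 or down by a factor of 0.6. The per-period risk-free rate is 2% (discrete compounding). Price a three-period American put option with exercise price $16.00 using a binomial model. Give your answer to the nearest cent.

Risk-neutral probability p = (1 + 0.02 − 0.6)/(1.45 − 0.6) = 0.4200/0.8500 = 0.4941
Terminal stock prices: S_uuu = 60.97, S_uud = 25.23, S_udd = 10.44, S_ddd = 4.32
Terminal payoffs (K − S): max(-44.97, 0) = 0, max(-9.23, 0) = 0, max(5.56, 0) = 5.56, max(11.68, 0) = 11.68
Node uu (S = 42.05): continuation = 1/1.02·[0.4941·0.0000 + 0.5059·0.0000] = 0.0000; exercise value = 0.0000 ≤ continuation, so V_uu = 0.0000
Node ud (S = 17.4): continuation = 1/1.02·[0.4941·0.0000 + 0.5059·5.5600] = 2.7576; exercise value = 0.0000 ≤ continuation, so V_ud = 2.7576
Node dd (S = 7.2): continuation = 1/1.02·[0.4941·5.5600 + 0.5059·11.6800] = 8.4863; exercise value = 8.8000 > continuation, so V_dd = 8.8000 (exercise)
Node u (S = 29): continuation = 1/1.02·[0.4941·0.0000 + 0.5059·2.7576] = 1.3676; exercise value = 0.0000 ≤ continuation, so V_u = 1.3676
Node d (S = 12): continuation = 1/1.02·[0.4941·2.7576 + 0.5059·8.8000] = 5.7003; exercise value = 4.0000 ≤ continuation, so V_d = 5.7003
Node 0 (S = 20): continuation = 1/1.02·[0.4941·1.3676 + 0.5059·5.7003] = 3.4897; exercise value = 0.0000 ≤ continuation, so V_0 = 3.4897

$3.49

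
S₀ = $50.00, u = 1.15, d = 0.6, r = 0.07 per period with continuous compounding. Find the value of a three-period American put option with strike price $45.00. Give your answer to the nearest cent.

$3.52

Risk-neutral probability p = (e^0.07 − 0.6)/(1.15 − 0.6) = 0.4725/0.5500 = 0.8591
Terminal stock prices: S_uuu = 76.04, S_uud = 39.67, S_udd = 20.7, S_ddd = 10.8
Terminal payoffs (K − S): max(-31.04, 0) = 0, max(5.325, 0) = 5.325, max(24.3, 0) = 24.3, max(34.2, 0) = 34.2
Node uu (S = 66.12): continuation = e^(−0.07)·[0.8591·0.0000 + 0.1409·5.3250] = 0.6995; exercise value = 0.0000 ≤ continuation, so V_uu = 0.6995
Node ud (S = 34.5): continuation = e^(−0.07)·[0.8591·5.3250 + 0.1409·24.3000] = 7.4577; exercise value = 10.5000 > continuation, so V_ud = 10.5000 (exercise)
Node dd (S = 18): continuation = e^(−0.07)·[0.8591·24.3000 + 0.1409·34.2000] = 23.9577; exercise value = 27.0000 > continuation, so V_dd = 27.0000 (exercise)
Node u (S = 57.5): continuation = e^(−0.07)·[0.8591·0.6995 + 0.1409·10.5000] = 1.9397; exercise value = 0.0000 ≤ continuation, so V_u = 1.9397
Node d (S = 30): continuation = e^(−0.07)·[0.8591·10.5000 + 0.1409·27.0000] = 11.9577; exercise value = 15.0000 > continuation, so V_d = 15.0000 (exercise)
Node 0 (S = 50): continuation = e^(−0.07)·[0.8591·1.9397 + 0.1409·15.0000] = 3.5243; exercise value = 0.0000 ≤ continuation, so V_0 = 3.5243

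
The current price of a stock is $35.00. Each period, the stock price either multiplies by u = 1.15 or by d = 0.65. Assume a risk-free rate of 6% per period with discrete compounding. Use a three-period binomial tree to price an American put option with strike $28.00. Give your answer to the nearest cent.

$1.14

Risk-neutral probability p = (1 + 0.06 − 0.65)/(1.15 − 0.65) = 0.4100/0.5000 = 0.8200
Terminal stock prices: S_uuu = 53.23, S_uud = 30.09, S_udd = 17.01, S_ddd = 9.612
Terminal payoffs (K − S): max(-25.23, 0) = 0, max(-2.087, 0) = 0, max(10.99, 0) = 10.99, max(18.39, 0) = 18.39
Node uu (S = 46.29): continuation = 1/1.06·[0.8200·0.0000 + 0.1800·0.0000] = 0.0000; exercise value = 0.0000 ≤ continuation, so V_uu = 0.0000
Node ud (S = 26.16): continuation = 1/1.06·[0.8200·0.0000 + 0.1800·10.9944] = 1.8670; exercise value = 1.8375 ≤ continuation, so V_ud = 1.8670
Node dd (S = 14.79): continuation = 1/1.06·[0.8200·10.9944 + 0.1800·18.3881] = 11.6276; exercise value = 13.2125 > continuation, so V_dd = 13.2125 (exercise)
Node u (S = 40.25): continuation = 1/1.06·[0.8200·0.0000 + 0.1800·1.8670] = 0.3170; exercise value = 0.0000 ≤ continuation, so V_u = 0.3170
Node d (S = 22.75): continuation = 1/1.06·[0.8200·1.8670 + 0.1800·13.2125] = 3.6879; exercise value = 5.2500 > continuation, so V_d = 5.2500 (exercise)
Node 0 (S = 35): continuation = 1/1.06·[0.8200·0.3170 + 0.1800·5.2500] = 1.1368; exercise value = 0.0000 ≤ continuation, so V_0 = 1.1368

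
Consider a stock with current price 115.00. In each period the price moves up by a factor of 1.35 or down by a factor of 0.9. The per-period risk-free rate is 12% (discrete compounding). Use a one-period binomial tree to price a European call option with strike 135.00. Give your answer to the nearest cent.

8.84

Risk-neutral probability p = (1 + 0.12 − 0.9)/(1.35 − 0.9) = 0.2200/0.4500 = 0.4889
Terminal stock prices: S_u = 155.2, S_d = 103.5
Terminal payoffs (S − K): max(20.25, 0) = 20.25, max(-31.5, 0) = 0
Node 0 (S = 115): V_0 = 1/1.12·[0.4889·20.2500 + 0.5111·0.0000] = 8.8393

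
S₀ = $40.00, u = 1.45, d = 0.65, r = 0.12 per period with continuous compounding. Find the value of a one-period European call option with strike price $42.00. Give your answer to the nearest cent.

$8.47

Risk-neutral probability p = (e^0.12 − 0.65)/(1.45 − 0.65) = 0.4775/0.8000 = 0.5969
Terminal stock prices: S_u = 58, S_d = 26
Terminal payoffs (S − K): max(16, 0) = 16, max(-16, 0) = 0
Node 0 (S = 40): V_0 = e^(−0.12)·[0.5969·16.0000 + 0.4031·0.0000] = 8.4700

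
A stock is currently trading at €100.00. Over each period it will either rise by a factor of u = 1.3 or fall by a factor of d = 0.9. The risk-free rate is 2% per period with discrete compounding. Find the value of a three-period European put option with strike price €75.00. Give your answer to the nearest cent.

Risk-neutral probability p = (1 + 0.02 − 0.9)/(1.3 − 0.9) = 0.1200/0.4000 = 0.3000
Terminal stock prices: S_uuu = 219.7, S_uud = 152.1, S_udd = 105.3, S_ddd = 72.9
Terminal payoffs (K − S): max(-144.7, 0) = 0, max(-77.1, 0) = 0, max(-30.3, 0) = 0, max(2.1, 0) = 2.1
Node uu (S = 169): V_uu = 1/1.02·[0.3000·0.0000 + 0.7000·0.0000] = 0.0000
Node ud (S = 117): V_ud = 1/1.02·[0.3000·0.0000 + 0.7000·0.0000] = 0.0000
Node dd (S = 81): V_dd = 1/1.02·[0.3000·0.0000 + 0.7000·2.1000] = 1.4412
Node u (S = 130): V_u = 1/1.02·[0.3000·0.0000 + 0.7000·0.0000] = 0.0000
Node d (S = 90): V_d = 1/1.02·[0.3000·0.0000 + 0.7000·1.4412] = 0.9890
Node 0 (S = 100): V_0 = 1/1.02·[0.3000·0.0000 + 0.7000·0.9890] = 0.6788

€0.68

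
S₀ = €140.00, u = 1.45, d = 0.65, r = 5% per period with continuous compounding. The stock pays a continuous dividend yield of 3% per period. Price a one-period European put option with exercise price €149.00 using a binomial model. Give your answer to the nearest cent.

€29.64

Per-period risk-free factor R = e^0.05 = 1.0513; dividend-adjusted growth = e^(0.05−0.03) = 1.0202.
Risk-neutral probability p = (1.0202 − 0.65)/(1.45 − 0.65) = 0.3702/0.8000 = 0.4628
Terminal stock prices: S_u = 203, S_d = 91
Terminal payoffs (K − S): max(-54, 0) = 0, max(58, 0) = 58
Node 0 (S = 140): V_0 = e^(−0.05)·[0.4628·0.0000 + 0.5372·58.0000] = 29.6407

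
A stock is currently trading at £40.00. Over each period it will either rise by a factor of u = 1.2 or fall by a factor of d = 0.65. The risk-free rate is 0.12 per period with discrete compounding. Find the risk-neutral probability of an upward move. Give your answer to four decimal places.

Risk-neutral probability p = (1 + 0.12 − 0.65)/(1.2 − 0.65) = 0.4700/0.5500 = 0.8545

p = 0.8545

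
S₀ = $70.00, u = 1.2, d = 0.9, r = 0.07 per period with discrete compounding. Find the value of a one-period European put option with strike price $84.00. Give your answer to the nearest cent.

$8.50

Risk-neutral probability p = (1 + 0.07 − 0.9)/(1.2 − 0.9) = 0.1700/0.3000 = 0.5667
Terminal stock prices: S_u = 84, S_d = 63
Terminal payoffs (K − S): max(0, 0) = 0, max(21, 0) = 21
Node 0 (S = 70): V_0 = 1/1.07·[0.5667·0.0000 + 0.4333·21.0000] = 8.5047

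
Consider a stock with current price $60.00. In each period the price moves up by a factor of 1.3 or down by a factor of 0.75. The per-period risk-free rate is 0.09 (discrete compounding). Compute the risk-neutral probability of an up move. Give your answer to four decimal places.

Risk-neutral probability p = (1 + 0.09 − 0.75)/(1.3 − 0.75) = 0.3400/0.5500 = 0.6182

p = 0.6182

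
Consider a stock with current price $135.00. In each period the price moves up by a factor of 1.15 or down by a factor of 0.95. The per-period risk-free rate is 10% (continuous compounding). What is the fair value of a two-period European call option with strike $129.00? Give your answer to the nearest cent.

Risk-neutral probability p = (e^0.1 − 0.95)/(1.15 − 0.95) = 0.1552/0.2000 = 0.7759
Terminal stock prices: S_uu = 178.5, S_ud = 147.5, S_dd = 121.8
Terminal payoffs (S − K): max(49.54, 0) = 49.54, max(18.49, 0) = 18.49, max(-7.163, 0) = 0
Node u (S = 155.2): V_u = e^(−0.1)·[0.7759·49.5375 + 0.2241·18.4875] = 38.5260
Node d (S = 128.2): V_d = e^(−0.1)·[0.7759·18.4875 + 0.2241·0.0000] = 12.9786
Node 0 (S = 135): V_0 = e^(−0.1)·[0.7759·38.5260 + 0.2241·12.9786] = 29.6784

$29.68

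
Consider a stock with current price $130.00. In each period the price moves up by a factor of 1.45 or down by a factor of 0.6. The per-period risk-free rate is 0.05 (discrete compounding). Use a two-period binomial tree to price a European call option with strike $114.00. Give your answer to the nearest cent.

$40.50

Risk-neutral probability p = (1 + 0.05 − 0.6)/(1.45 − 0.6) = 0.4500/0.8500 = 0.5294
Terminal stock prices: S_uu = 273.3, S_ud = 113.1, S_dd = 46.8
Terminal payoffs (S − K): max(159.3, 0) = 159.3, max(-0.9, 0) = 0, max(-67.2, 0) = 0
Node u (S = 188.5): V_u = 1/1.05·[0.5294·159.3250 + 0.4706·0.0000] = 80.3319
Node d (S = 78): V_d = 1/1.05·[0.5294·0.0000 + 0.4706·0.0000] = 0.0000
Node 0 (S = 130): V_0 = 1/1.05·[0.5294·80.3319 + 0.4706·0.0000] = 40.5035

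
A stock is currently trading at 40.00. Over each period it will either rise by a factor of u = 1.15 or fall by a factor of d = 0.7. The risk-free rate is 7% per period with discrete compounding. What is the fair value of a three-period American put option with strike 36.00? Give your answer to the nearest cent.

Risk-neutral probability p = (1 + 0.07 − 0.7)/(1.15 − 0.7) = 0.3700/0.4500 = 0.8222
Terminal stock prices: S_uuu = 60.83, S_uud = 37.03, S_udd = 22.54, S_ddd = 13.72
Terminal payoffs (K − S): max(-24.83, 0) = 0, max(-1.03, 0) = 0, max(13.46, 0) = 13.46, max(22.28, 0) = 22.28
Node uu (S = 52.9): continuation = 1/1.07·[0.8222·0.0000 + 0.1778·0.0000] = 0.0000; exercise value = 0.0000 ≤ continuation, so V_uu = 0.0000
Node ud (S = 32.2): continuation = 1/1.07·[0.8222·0.0000 + 0.1778·13.4600] = 2.2363; exercise value = 3.8000 > continuation, so V_ud = 3.8000 (exercise)
Node dd (S = 19.6): continuation = 1/1.07·[0.8222·13.4600 + 0.1778·22.2800] = 14.0449; exercise value = 16.4000 > continuation, so V_dd = 16.4000 (exercise)
Node u (S = 46): continuation = 1/1.07·[0.8222·0.0000 + 0.1778·3.8000] = 0.6314; exercise value = 0.0000 ≤ continuation, so V_u = 0.6314
Node d (S = 28): continuation = 1/1.07·[0.8222·3.8000 + 0.1778·16.4000] = 5.6449; exercise value = 8.0000 > continuation, so V_d = 8.0000 (exercise)
Node 0 (S = 40): continuation = 1/1.07·[0.8222·0.6314 + 0.1778·8.0000] = 1.8143; exercise value = 0.0000 ≤ continuation, so V_0 = 1.8143

1.81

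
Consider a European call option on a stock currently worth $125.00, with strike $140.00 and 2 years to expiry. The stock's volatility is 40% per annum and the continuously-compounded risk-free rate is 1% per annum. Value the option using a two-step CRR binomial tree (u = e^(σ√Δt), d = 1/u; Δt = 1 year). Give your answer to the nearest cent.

CRR parameters: u = e^(σ√Δt) = e^(0.4·√1) = 1.4918, d = 1/u = 0.6703
Per-period rate: rΔt = 0.01·1 = 0.01, so R = e^0.01 = 1.0101
Risk-neutral probability p = (e^0.01 − 0.6703)/(1.4918 − 0.6703) = 0.3397/0.8215 = 0.4135
Terminal stock prices: S_uu = 278.2, S_ud = 125, S_dd = 56.17
Terminal payoffs (S − K): max(138.2, 0) = 138.2, max(-15, 0) = 0, max(-83.83, 0) = 0
Node u (S = 186.5): V_u = e^(−0.01)·[0.4135·138.1926 + 0.5865·0.0000] = 56.5804
Node d (S = 83.79): V_d = e^(−0.01)·[0.4135·0.0000 + 0.5865·0.0000] = 0.0000
Node 0 (S = 125): V_0 = e^(−0.01)·[0.4135·56.5804 + 0.5865·0.0000] = 23.1658

$23.17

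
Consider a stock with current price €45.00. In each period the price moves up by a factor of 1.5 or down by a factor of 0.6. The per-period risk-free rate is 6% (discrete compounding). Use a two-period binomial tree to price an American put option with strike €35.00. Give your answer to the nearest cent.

€4.00

Risk-neutral probability p = (1 + 0.06 − 0.6)/(1.5 − 0.6) = 0.4600/0.9000 = 0.5111
Terminal stock prices: S_uu = 101.2, S_ud = 40.5, S_dd = 16.2
Terminal payoffs (K − S): max(-66.25, 0) = 0, max(-5.5, 0) = 0, max(18.8, 0) = 18.8
Node u (S = 67.5): continuation = 1/1.06·[0.5111·0.0000 + 0.4889·0.0000] = 0.0000; exercise value = 0.0000 ≤ continuation, so V_u = 0.0000
Node d (S = 27): continuation = 1/1.06·[0.5111·0.0000 + 0.4889·18.8000] = 8.6709; exercise value = 8.0000 ≤ continuation, so V_d = 8.6709
Node 0 (S = 45): continuation = 1/1.06·[0.5111·0.0000 + 0.4889·8.6709] = 3.9991; exercise value = 0.0000 ≤ continuation, so V_0 = 3.9991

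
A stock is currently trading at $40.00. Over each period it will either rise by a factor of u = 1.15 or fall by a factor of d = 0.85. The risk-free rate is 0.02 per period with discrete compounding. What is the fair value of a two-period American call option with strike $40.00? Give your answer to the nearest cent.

Risk-neutral probability p = (1 + 0.02 − 0.85)/(1.15 − 0.85) = 0.1700/0.3000 = 0.5667
Terminal stock prices: S_uu = 52.9, S_ud = 39.1, S_dd = 28.9
Terminal payoffs (S − K): max(12.9, 0) = 12.9, max(-0.9, 0) = 0, max(-11.1, 0) = 0
Node u (S = 46): continuation = 1/1.02·[0.5667·12.9000 + 0.4333·0.0000] = 7.1667; exercise value = 6.0000 ≤ continuation, so V_u = 7.1667
Node d (S = 34): continuation = 1/1.02·[0.5667·0.0000 + 0.4333·0.0000] = 0.0000; exercise value = 0.0000 ≤ continuation, so V_d = 0.0000
Node 0 (S = 40): continuation = 1/1.02·[0.5667·7.1667 + 0.4333·0.0000] = 3.9815; exercise value = 0.0000 ≤ continuation, so V_0 = 3.9815

$3.98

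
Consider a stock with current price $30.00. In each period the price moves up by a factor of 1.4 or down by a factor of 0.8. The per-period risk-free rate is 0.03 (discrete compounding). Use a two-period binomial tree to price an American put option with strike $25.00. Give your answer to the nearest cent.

$2.08

Risk-neutral probability p = (1 + 0.03 − 0.8)/(1.4 − 0.8) = 0.2300/0.6000 = 0.3833
Terminal stock prices: S_uu = 58.8, S_ud = 33.6, S_dd = 19.2
Terminal payoffs (K − S): max(-33.8, 0) = 0, max(-8.6, 0) = 0, max(5.8, 0) = 5.8
Node u (S = 42): continuation = 1/1.03·[0.3833·0.0000 + 0.6167·0.0000] = 0.0000; exercise value = 0.0000 ≤ continuation, so V_u = 0.0000
Node d (S = 24): continuation = 1/1.03·[0.3833·0.0000 + 0.6167·5.8000] = 3.4725; exercise value = 1.0000 ≤ continuation, so V_d = 3.4725
Node 0 (S = 30): continuation = 1/1.03·[0.3833·0.0000 + 0.6167·3.4725] = 2.0790; exercise value = 0.0000 ≤ continuation, so V_0 = 2.0790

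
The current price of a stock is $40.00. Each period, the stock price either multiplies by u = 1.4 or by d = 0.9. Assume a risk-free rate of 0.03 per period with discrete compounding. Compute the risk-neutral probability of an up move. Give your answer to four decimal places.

p = 0.2600

Risk-neutral probability p = (1 + 0.03 − 0.9)/(1.4 − 0.9) = 0.1300/0.5000 = 0.2600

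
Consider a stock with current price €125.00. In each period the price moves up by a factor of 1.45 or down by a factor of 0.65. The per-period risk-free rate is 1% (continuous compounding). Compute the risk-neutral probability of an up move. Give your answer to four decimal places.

p = 0.4501

Risk-neutral probability p = (e^0.01 − 0.65)/(1.45 − 0.65) = 0.3601/0.8000 = 0.4501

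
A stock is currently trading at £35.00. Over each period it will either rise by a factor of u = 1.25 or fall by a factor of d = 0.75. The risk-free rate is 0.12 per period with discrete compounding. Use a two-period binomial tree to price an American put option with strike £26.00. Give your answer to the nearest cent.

£0.34

Risk-neutral probability p = (1 + 0.12 − 0.75)/(1.25 − 0.75) = 0.3700/0.5000 = 0.7400
Terminal stock prices: S_uu = 54.69, S_ud = 32.81, S_dd = 19.69
Terminal payoffs (K − S): max(-28.69, 0) = 0, max(-6.812, 0) = 0, max(6.312, 0) = 6.312
Node u (S = 43.75): continuation = 1/1.12·[0.7400·0.0000 + 0.2600·0.0000] = 0.0000; exercise value = 0.0000 ≤ continuation, so V_u = 0.0000
Node d (S = 26.25): continuation = 1/1.12·[0.7400·0.0000 + 0.2600·6.3125] = 1.4654; exercise value = 0.0000 ≤ continuation, so V_d = 1.4654
Node 0 (S = 35): continuation = 1/1.12·[0.7400·0.0000 + 0.2600·1.4654] = 0.3402; exercise value = 0.0000 ≤ continuation, so V_0 = 0.3402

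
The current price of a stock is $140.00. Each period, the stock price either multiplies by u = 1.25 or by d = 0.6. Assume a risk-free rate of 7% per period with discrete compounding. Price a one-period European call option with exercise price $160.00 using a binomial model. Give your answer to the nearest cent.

$10.14

Risk-neutral probability p = (1 + 0.07 − 0.6)/(1.25 − 0.6) = 0.4700/0.6500 = 0.7231
Terminal stock prices: S_u = 175, S_d = 84
Terminal payoffs (S − K): max(15, 0) = 15, max(-76, 0) = 0
Node 0 (S = 140): V_0 = 1/1.07·[0.7231·15.0000 + 0.2769·0.0000] = 10.1366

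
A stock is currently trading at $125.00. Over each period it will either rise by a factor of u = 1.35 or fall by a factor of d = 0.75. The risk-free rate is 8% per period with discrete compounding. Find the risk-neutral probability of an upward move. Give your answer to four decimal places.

p = 0.5500

Risk-neutral probability p = (1 + 0.08 − 0.75)/(1.35 − 0.75) = 0.3300/0.6000 = 0.5500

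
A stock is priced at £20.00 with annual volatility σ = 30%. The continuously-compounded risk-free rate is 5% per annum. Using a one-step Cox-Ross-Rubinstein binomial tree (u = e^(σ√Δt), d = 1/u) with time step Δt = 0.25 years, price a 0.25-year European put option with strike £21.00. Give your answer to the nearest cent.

£1.85

CRR parameters: u = e^(σ√Δt) = e^(0.3·√0.25) = 1.1618, d = 1/u = 0.8607
Per-period rate: rΔt = 0.05·0.25 = 0.0125, so R = e^0.0125 = 1.0126
Risk-neutral probability p = (e^0.0125 − 0.8607)/(1.1618 − 0.8607) = 0.1519/0.3011 = 0.5043
Terminal stock prices: S_u = 23.24, S_d = 17.21
Terminal payoffs (K − S): max(-2.237, 0) = 0, max(3.786, 0) = 3.786
Node 0 (S = 20): V_0 = e^(−0.0125)·[0.5043·0.0000 + 0.4957·3.7858] = 1.8532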